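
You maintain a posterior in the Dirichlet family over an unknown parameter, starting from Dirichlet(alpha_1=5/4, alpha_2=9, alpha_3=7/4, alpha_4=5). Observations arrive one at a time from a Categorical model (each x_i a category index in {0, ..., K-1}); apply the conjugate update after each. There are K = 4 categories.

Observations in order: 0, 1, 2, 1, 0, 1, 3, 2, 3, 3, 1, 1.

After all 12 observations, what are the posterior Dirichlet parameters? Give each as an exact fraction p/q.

obs 1: x=0 → posterior Dirichlet(9/4, 9, 7/4, 5)
obs 2: x=1 → posterior Dirichlet(9/4, 10, 7/4, 5)
obs 3: x=2 → posterior Dirichlet(9/4, 10, 11/4, 5)
obs 4: x=1 → posterior Dirichlet(9/4, 11, 11/4, 5)
obs 5: x=0 → posterior Dirichlet(13/4, 11, 11/4, 5)
obs 6: x=1 → posterior Dirichlet(13/4, 12, 11/4, 5)
obs 7: x=3 → posterior Dirichlet(13/4, 12, 11/4, 6)
obs 8: x=2 → posterior Dirichlet(13/4, 12, 15/4, 6)
obs 9: x=3 → posterior Dirichlet(13/4, 12, 15/4, 7)
obs 10: x=3 → posterior Dirichlet(13/4, 12, 15/4, 8)
obs 11: x=1 → posterior Dirichlet(13/4, 13, 15/4, 8)
obs 12: x=1 → posterior Dirichlet(13/4, 14, 15/4, 8)

alpha_1=13/4, alpha_2=14, alpha_3=15/4, alpha_4=8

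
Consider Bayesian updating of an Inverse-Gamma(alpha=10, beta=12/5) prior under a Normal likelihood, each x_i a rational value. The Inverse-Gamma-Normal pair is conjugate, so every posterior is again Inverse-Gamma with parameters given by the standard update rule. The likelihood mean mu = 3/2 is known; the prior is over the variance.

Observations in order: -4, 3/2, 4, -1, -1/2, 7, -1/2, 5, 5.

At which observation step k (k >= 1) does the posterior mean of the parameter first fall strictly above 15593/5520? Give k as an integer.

obs 1: x=-4 → posterior Inverse-Gamma(21/2, 701/40)
obs 2: x=3/2 → posterior Inverse-Gamma(11, 701/40)
obs 3: x=4 → posterior Inverse-Gamma(23/2, 413/20)
obs 4: x=-1 → posterior Inverse-Gamma(12, 951/40)
obs 5: x=-1/2 → posterior Inverse-Gamma(25/2, 1031/40)
obs 6: x=7 → posterior Inverse-Gamma(13, 409/10)
obs 7: x=-1/2 → posterior Inverse-Gamma(27/2, 429/10)
obs 8: x=5 → posterior Inverse-Gamma(14, 1961/40)
obs 9: x=5 → posterior Inverse-Gamma(29/2, 1103/20)

k = 6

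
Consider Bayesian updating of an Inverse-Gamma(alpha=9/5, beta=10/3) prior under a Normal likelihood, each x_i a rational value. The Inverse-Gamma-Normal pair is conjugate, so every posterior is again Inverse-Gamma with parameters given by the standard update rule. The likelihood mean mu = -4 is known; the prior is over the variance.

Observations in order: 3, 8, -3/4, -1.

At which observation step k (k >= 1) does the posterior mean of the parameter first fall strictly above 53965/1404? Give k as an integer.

k = 2

obs 1: x=3 → posterior Inverse-Gamma(23/10, 167/6)
obs 2: x=8 → posterior Inverse-Gamma(14/5, 599/6)
obs 3: x=-3/4 → posterior Inverse-Gamma(33/10, 10091/96)
obs 4: x=-1 → posterior Inverse-Gamma(19/5, 10523/96)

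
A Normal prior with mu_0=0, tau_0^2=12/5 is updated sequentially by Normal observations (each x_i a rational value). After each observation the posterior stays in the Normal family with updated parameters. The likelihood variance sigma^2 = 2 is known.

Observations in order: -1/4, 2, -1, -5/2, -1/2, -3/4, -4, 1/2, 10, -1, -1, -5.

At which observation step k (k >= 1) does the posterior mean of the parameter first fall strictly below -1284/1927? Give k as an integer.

k = 7

obs 1: x=-1/4 → posterior Normal(-3/22, 12/11)
obs 2: x=2 → posterior Normal(21/34, 12/17)
obs 3: x=-1 → posterior Normal(9/46, 12/23)
obs 4: x=-5/2 → posterior Normal(-21/58, 12/29)
obs 5: x=-1/2 → posterior Normal(-27/70, 12/35)
obs 6: x=-3/4 → posterior Normal(-18/41, 12/41)
obs 7: x=-4 → posterior Normal(-42/47, 12/47)
obs 8: x=1/2 → posterior Normal(-39/53, 12/53)
obs 9: x=10 → posterior Normal(21/59, 12/59)
obs 10: x=-1 → posterior Normal(3/13, 12/65)
obs 11: x=-1 → posterior Normal(9/71, 12/71)
obs 12: x=-5 → posterior Normal(-3/11, 12/77)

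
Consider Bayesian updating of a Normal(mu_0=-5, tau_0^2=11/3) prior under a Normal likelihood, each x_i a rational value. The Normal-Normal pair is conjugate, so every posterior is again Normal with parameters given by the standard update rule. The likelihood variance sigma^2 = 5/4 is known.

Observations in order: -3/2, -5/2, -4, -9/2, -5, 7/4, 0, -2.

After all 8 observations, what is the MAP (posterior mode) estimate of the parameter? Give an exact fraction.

-856/367

obs 1: x=-3/2 → posterior Normal(-141/59, 55/59)
obs 2: x=-5/2 → posterior Normal(-251/103, 55/103)
obs 3: x=-4 → posterior Normal(-61/21, 55/147)
obs 4: x=-9/2 → posterior Normal(-625/191, 55/191)
obs 5: x=-5 → posterior Normal(-169/47, 11/47)
obs 6: x=7/4 → posterior Normal(-256/93, 55/279)
obs 7: x=0 → posterior Normal(-768/323, 55/323)
obs 8: x=-2 → posterior Normal(-856/367, 55/367)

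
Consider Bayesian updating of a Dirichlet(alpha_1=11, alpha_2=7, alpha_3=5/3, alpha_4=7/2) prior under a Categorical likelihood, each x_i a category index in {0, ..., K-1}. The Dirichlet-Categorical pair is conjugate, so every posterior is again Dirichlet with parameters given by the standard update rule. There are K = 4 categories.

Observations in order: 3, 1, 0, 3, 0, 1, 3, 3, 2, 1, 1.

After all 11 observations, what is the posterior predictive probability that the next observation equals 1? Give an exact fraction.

obs 1: x=3 → posterior Dirichlet(11, 7, 5/3, 9/2)
obs 2: x=1 → posterior Dirichlet(11, 8, 5/3, 9/2)
obs 3: x=0 → posterior Dirichlet(12, 8, 5/3, 9/2)
obs 4: x=3 → posterior Dirichlet(12, 8, 5/3, 11/2)
obs 5: x=0 → posterior Dirichlet(13, 8, 5/3, 11/2)
obs 6: x=1 → posterior Dirichlet(13, 9, 5/3, 11/2)
obs 7: x=3 → posterior Dirichlet(13, 9, 5/3, 13/2)
obs 8: x=3 → posterior Dirichlet(13, 9, 5/3, 15/2)
obs 9: x=2 → posterior Dirichlet(13, 9, 8/3, 15/2)
obs 10: x=1 → posterior Dirichlet(13, 10, 8/3, 15/2)
obs 11: x=1 → posterior Dirichlet(13, 11, 8/3, 15/2)

66/205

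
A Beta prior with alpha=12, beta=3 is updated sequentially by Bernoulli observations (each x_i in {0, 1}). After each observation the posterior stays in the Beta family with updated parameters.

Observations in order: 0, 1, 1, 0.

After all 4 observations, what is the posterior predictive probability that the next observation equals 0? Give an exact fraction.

obs 1: x=0 → posterior Beta(12, 4)
obs 2: x=1 → posterior Beta(13, 4)
obs 3: x=1 → posterior Beta(14, 4)
obs 4: x=0 → posterior Beta(14, 5)

5/19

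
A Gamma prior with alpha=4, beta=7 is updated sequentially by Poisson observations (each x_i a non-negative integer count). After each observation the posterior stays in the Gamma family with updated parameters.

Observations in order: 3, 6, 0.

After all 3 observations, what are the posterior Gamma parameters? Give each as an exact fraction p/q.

obs 1: x=3 → posterior Gamma(7, 8)
obs 2: x=6 → posterior Gamma(13, 9)
obs 3: x=0 → posterior Gamma(13, 10)

alpha=13, beta=10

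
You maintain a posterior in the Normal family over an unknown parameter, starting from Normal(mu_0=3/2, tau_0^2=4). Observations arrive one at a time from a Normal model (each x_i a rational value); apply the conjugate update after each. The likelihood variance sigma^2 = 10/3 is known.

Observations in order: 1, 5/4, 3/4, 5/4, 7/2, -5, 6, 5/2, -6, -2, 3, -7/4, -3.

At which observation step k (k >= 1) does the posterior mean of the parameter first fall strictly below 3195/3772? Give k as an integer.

obs 1: x=1 → posterior Normal(27/22, 20/11)
obs 2: x=5/4 → posterior Normal(21/17, 20/17)
obs 3: x=3/4 → posterior Normal(51/46, 20/23)
obs 4: x=5/4 → posterior Normal(33/29, 20/29)
obs 5: x=7/2 → posterior Normal(54/35, 4/7)
obs 6: x=-5 → posterior Normal(24/41, 20/41)
obs 7: x=6 → posterior Normal(60/47, 20/47)
obs 8: x=5/2 → posterior Normal(75/53, 20/53)
obs 9: x=-6 → posterior Normal(39/59, 20/59)
obs 10: x=-2 → posterior Normal(27/65, 4/13)
obs 11: x=3 → posterior Normal(45/71, 20/71)
obs 12: x=-7/4 → posterior Normal(69/154, 20/77)
obs 13: x=-3 → posterior Normal(33/166, 20/83)

k = 6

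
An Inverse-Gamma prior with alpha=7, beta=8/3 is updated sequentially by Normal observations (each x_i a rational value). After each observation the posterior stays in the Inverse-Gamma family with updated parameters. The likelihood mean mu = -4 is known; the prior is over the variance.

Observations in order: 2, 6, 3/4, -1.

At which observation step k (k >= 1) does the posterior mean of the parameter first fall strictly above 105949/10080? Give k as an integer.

obs 1: x=2 → posterior Inverse-Gamma(15/2, 62/3)
obs 2: x=6 → posterior Inverse-Gamma(8, 212/3)
obs 3: x=3/4 → posterior Inverse-Gamma(17/2, 7867/96)
obs 4: x=-1 → posterior Inverse-Gamma(9, 8299/96)

k = 3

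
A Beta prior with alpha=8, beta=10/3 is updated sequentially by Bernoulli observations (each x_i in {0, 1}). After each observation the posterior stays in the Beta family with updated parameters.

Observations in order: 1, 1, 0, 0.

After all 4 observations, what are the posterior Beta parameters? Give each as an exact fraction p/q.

obs 1: x=1 → posterior Beta(9, 10/3)
obs 2: x=1 → posterior Beta(10, 10/3)
obs 3: x=0 → posterior Beta(10, 13/3)
obs 4: x=0 → posterior Beta(10, 16/3)

alpha=10, beta=16/3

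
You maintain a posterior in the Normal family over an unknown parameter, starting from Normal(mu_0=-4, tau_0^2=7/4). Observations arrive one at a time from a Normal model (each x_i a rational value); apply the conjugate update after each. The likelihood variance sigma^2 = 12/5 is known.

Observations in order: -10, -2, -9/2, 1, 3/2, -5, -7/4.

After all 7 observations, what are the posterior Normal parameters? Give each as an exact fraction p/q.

obs 1: x=-10 → posterior Normal(-542/83, 84/83)
obs 2: x=-2 → posterior Normal(-306/59, 42/59)
obs 3: x=-9/2 → posterior Normal(-171/34, 28/51)
obs 4: x=1 → posterior Normal(-1469/376, 21/47)
obs 5: x=3/2 → posterior Normal(-682/223, 84/223)
obs 6: x=-5 → posterior Normal(-857/258, 14/43)
obs 7: x=-7/4 → posterior Normal(-3673/1172, 84/293)

mu_0=-3673/1172, tau_0^2=84/293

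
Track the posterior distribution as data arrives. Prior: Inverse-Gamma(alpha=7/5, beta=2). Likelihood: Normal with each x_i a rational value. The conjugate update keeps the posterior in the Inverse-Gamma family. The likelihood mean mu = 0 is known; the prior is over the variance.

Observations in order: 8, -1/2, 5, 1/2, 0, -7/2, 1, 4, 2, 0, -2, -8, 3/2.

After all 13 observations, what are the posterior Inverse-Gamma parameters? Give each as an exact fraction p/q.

obs 1: x=8 → posterior Inverse-Gamma(19/10, 34)
obs 2: x=-1/2 → posterior Inverse-Gamma(12/5, 273/8)
obs 3: x=5 → posterior Inverse-Gamma(29/10, 373/8)
obs 4: x=1/2 → posterior Inverse-Gamma(17/5, 187/4)
obs 5: x=0 → posterior Inverse-Gamma(39/10, 187/4)
obs 6: x=-7/2 → posterior Inverse-Gamma(22/5, 423/8)
obs 7: x=1 → posterior Inverse-Gamma(49/10, 427/8)
obs 8: x=4 → posterior Inverse-Gamma(27/5, 491/8)
obs 9: x=2 → posterior Inverse-Gamma(59/10, 507/8)
obs 10: x=0 → posterior Inverse-Gamma(32/5, 507/8)
obs 11: x=-2 → posterior Inverse-Gamma(69/10, 523/8)
obs 12: x=-8 → posterior Inverse-Gamma(37/5, 779/8)
obs 13: x=3/2 → posterior Inverse-Gamma(79/10, 197/2)

alpha=79/10, beta=197/2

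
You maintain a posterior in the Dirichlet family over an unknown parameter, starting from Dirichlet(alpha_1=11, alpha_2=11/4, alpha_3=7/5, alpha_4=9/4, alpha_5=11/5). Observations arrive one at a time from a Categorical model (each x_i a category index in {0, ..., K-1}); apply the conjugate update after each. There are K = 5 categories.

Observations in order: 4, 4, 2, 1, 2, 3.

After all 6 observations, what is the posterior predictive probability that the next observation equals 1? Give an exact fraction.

obs 1: x=4 → posterior Dirichlet(11, 11/4, 7/5, 9/4, 16/5)
obs 2: x=4 → posterior Dirichlet(11, 11/4, 7/5, 9/4, 21/5)
obs 3: x=2 → posterior Dirichlet(11, 11/4, 12/5, 9/4, 21/5)
obs 4: x=1 → posterior Dirichlet(11, 15/4, 12/5, 9/4, 21/5)
obs 5: x=2 → posterior Dirichlet(11, 15/4, 17/5, 9/4, 21/5)
obs 6: x=3 → posterior Dirichlet(11, 15/4, 17/5, 13/4, 21/5)

75/512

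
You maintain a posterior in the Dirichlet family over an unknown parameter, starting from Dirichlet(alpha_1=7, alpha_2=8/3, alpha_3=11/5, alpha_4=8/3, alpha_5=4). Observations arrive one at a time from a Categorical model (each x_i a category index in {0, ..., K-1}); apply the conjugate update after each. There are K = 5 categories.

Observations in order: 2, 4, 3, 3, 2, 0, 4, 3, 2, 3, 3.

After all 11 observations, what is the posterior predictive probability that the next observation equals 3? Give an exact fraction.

115/443

obs 1: x=2 → posterior Dirichlet(7, 8/3, 16/5, 8/3, 4)
obs 2: x=4 → posterior Dirichlet(7, 8/3, 16/5, 8/3, 5)
obs 3: x=3 → posterior Dirichlet(7, 8/3, 16/5, 11/3, 5)
obs 4: x=3 → posterior Dirichlet(7, 8/3, 16/5, 14/3, 5)
obs 5: x=2 → posterior Dirichlet(7, 8/3, 21/5, 14/3, 5)
obs 6: x=0 → posterior Dirichlet(8, 8/3, 21/5, 14/3, 5)
obs 7: x=4 → posterior Dirichlet(8, 8/3, 21/5, 14/3, 6)
obs 8: x=3 → posterior Dirichlet(8, 8/3, 21/5, 17/3, 6)
obs 9: x=2 → posterior Dirichlet(8, 8/3, 26/5, 17/3, 6)
obs 10: x=3 → posterior Dirichlet(8, 8/3, 26/5, 20/3, 6)
obs 11: x=3 → posterior Dirichlet(8, 8/3, 26/5, 23/3, 6)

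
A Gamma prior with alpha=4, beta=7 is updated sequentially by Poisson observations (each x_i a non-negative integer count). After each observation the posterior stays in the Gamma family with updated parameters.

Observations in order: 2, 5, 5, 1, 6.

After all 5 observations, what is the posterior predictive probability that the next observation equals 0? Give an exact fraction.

obs 1: x=2 → posterior Gamma(6, 8)
obs 2: x=5 → posterior Gamma(11, 9)
obs 3: x=5 → posterior Gamma(16, 10)
obs 4: x=1 → posterior Gamma(17, 11)
obs 5: x=6 → posterior Gamma(23, 12)

6624737266949237011120128/41753905413413116367045797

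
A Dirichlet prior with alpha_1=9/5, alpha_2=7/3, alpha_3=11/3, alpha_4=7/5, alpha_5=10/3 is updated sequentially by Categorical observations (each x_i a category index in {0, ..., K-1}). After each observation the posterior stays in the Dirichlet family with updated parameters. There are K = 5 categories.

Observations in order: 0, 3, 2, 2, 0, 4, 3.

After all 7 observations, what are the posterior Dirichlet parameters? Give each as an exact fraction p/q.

alpha_1=19/5, alpha_2=7/3, alpha_3=17/3, alpha_4=17/5, alpha_5=13/3

obs 1: x=0 → posterior Dirichlet(14/5, 7/3, 11/3, 7/5, 10/3)
obs 2: x=3 → posterior Dirichlet(14/5, 7/3, 11/3, 12/5, 10/3)
obs 3: x=2 → posterior Dirichlet(14/5, 7/3, 14/3, 12/5, 10/3)
obs 4: x=2 → posterior Dirichlet(14/5, 7/3, 17/3, 12/5, 10/3)
obs 5: x=0 → posterior Dirichlet(19/5, 7/3, 17/3, 12/5, 10/3)
obs 6: x=4 → posterior Dirichlet(19/5, 7/3, 17/3, 12/5, 13/3)
obs 7: x=3 → posterior Dirichlet(19/5, 7/3, 17/3, 17/5, 13/3)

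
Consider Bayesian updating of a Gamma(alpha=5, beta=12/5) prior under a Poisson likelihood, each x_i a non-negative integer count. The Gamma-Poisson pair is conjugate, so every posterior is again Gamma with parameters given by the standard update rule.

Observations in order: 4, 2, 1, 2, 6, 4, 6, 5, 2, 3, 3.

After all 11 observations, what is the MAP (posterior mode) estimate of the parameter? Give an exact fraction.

210/67

obs 1: x=4 → posterior Gamma(9, 17/5)
obs 2: x=2 → posterior Gamma(11, 22/5)
obs 3: x=1 → posterior Gamma(12, 27/5)
obs 4: x=2 → posterior Gamma(14, 32/5)
obs 5: x=6 → posterior Gamma(20, 37/5)
obs 6: x=4 → posterior Gamma(24, 42/5)
obs 7: x=6 → posterior Gamma(30, 47/5)
obs 8: x=5 → posterior Gamma(35, 52/5)
obs 9: x=2 → posterior Gamma(37, 57/5)
obs 10: x=3 → posterior Gamma(40, 62/5)
obs 11: x=3 → posterior Gamma(43, 67/5)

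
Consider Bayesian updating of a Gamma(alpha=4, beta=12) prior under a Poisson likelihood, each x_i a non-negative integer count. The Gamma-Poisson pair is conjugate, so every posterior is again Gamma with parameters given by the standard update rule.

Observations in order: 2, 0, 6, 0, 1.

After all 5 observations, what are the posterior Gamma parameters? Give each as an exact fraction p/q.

obs 1: x=2 → posterior Gamma(6, 13)
obs 2: x=0 → posterior Gamma(6, 14)
obs 3: x=6 → posterior Gamma(12, 15)
obs 4: x=0 → posterior Gamma(12, 16)
obs 5: x=1 → posterior Gamma(13, 17)

alpha=13, beta=17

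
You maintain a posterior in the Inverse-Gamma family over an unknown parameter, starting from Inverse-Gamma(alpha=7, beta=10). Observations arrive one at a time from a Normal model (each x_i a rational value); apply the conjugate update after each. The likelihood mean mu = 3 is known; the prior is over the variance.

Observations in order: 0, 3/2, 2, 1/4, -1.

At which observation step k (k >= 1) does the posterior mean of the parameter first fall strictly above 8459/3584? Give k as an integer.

k = 4

obs 1: x=0 → posterior Inverse-Gamma(15/2, 29/2)
obs 2: x=3/2 → posterior Inverse-Gamma(8, 125/8)
obs 3: x=2 → posterior Inverse-Gamma(17/2, 129/8)
obs 4: x=1/4 → posterior Inverse-Gamma(9, 637/32)
obs 5: x=-1 → posterior Inverse-Gamma(19/2, 893/32)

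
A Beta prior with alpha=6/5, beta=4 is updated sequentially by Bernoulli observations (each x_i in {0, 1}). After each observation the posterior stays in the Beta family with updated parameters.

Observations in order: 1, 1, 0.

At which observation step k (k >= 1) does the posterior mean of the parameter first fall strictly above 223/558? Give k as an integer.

obs 1: x=1 → posterior Beta(11/5, 4)
obs 2: x=1 → posterior Beta(16/5, 4)
obs 3: x=0 → posterior Beta(16/5, 5)

k = 2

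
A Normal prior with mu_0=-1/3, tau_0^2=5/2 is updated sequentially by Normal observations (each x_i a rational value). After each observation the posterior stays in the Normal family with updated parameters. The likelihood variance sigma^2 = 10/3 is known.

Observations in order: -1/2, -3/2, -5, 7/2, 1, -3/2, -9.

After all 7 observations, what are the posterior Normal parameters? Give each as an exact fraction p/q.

obs 1: x=-1/2 → posterior Normal(-17/42, 10/7)
obs 2: x=-3/2 → posterior Normal(-11/15, 1)
obs 3: x=-5 → posterior Normal(-67/39, 10/13)
obs 4: x=7/2 → posterior Normal(-71/96, 5/8)
obs 5: x=1 → posterior Normal(-53/114, 10/19)
obs 6: x=-3/2 → posterior Normal(-20/33, 5/11)
obs 7: x=-9 → posterior Normal(-121/75, 2/5)

mu_0=-121/75, tau_0^2=2/5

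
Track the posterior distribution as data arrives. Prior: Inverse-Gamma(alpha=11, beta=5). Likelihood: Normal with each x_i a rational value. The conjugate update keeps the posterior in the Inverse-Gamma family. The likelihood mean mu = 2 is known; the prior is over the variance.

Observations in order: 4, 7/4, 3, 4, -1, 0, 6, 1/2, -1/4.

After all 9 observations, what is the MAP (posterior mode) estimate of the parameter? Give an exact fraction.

obs 1: x=4 → posterior Inverse-Gamma(23/2, 7)
obs 2: x=7/4 → posterior Inverse-Gamma(12, 225/32)
obs 3: x=3 → posterior Inverse-Gamma(25/2, 241/32)
obs 4: x=4 → posterior Inverse-Gamma(13, 305/32)
obs 5: x=-1 → posterior Inverse-Gamma(27/2, 449/32)
obs 6: x=0 → posterior Inverse-Gamma(14, 513/32)
obs 7: x=6 → posterior Inverse-Gamma(29/2, 769/32)
obs 8: x=1/2 → posterior Inverse-Gamma(15, 805/32)
obs 9: x=-1/4 → posterior Inverse-Gamma(31/2, 443/16)

443/264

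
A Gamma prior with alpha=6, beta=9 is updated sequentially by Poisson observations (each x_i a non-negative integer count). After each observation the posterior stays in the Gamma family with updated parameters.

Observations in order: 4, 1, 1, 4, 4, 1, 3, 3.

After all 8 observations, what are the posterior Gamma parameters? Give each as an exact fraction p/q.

alpha=27, beta=17

obs 1: x=4 → posterior Gamma(10, 10)
obs 2: x=1 → posterior Gamma(11, 11)
obs 3: x=1 → posterior Gamma(12, 12)
obs 4: x=4 → posterior Gamma(16, 13)
obs 5: x=4 → posterior Gamma(20, 14)
obs 6: x=1 → posterior Gamma(21, 15)
obs 7: x=3 → posterior Gamma(24, 16)
obs 8: x=3 → posterior Gamma(27, 17)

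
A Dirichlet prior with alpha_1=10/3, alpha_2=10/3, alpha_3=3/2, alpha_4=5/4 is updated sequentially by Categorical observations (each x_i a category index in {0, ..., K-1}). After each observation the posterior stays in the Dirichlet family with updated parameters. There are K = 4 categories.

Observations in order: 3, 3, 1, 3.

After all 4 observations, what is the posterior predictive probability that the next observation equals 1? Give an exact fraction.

52/161

obs 1: x=3 → posterior Dirichlet(10/3, 10/3, 3/2, 9/4)
obs 2: x=3 → posterior Dirichlet(10/3, 10/3, 3/2, 13/4)
obs 3: x=1 → posterior Dirichlet(10/3, 13/3, 3/2, 13/4)
obs 4: x=3 → posterior Dirichlet(10/3, 13/3, 3/2, 17/4)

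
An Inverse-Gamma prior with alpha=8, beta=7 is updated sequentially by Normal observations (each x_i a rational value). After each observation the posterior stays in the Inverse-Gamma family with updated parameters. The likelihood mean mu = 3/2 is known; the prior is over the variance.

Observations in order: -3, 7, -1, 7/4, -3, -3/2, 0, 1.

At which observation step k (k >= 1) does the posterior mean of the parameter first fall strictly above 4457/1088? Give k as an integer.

obs 1: x=-3 → posterior Inverse-Gamma(17/2, 137/8)
obs 2: x=7 → posterior Inverse-Gamma(9, 129/4)
obs 3: x=-1 → posterior Inverse-Gamma(19/2, 283/8)
obs 4: x=7/4 → posterior Inverse-Gamma(10, 1133/32)
obs 5: x=-3 → posterior Inverse-Gamma(21/2, 1457/32)
obs 6: x=-3/2 → posterior Inverse-Gamma(11, 1601/32)
obs 7: x=0 → posterior Inverse-Gamma(23/2, 1637/32)
obs 8: x=1 → posterior Inverse-Gamma(12, 1641/32)

k = 3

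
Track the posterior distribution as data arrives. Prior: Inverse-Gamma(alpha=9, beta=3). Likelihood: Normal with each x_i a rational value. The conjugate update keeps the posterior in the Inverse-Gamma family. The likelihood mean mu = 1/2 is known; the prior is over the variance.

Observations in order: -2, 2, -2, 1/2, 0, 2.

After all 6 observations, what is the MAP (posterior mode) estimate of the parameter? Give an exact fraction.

obs 1: x=-2 → posterior Inverse-Gamma(19/2, 49/8)
obs 2: x=2 → posterior Inverse-Gamma(10, 29/4)
obs 3: x=-2 → posterior Inverse-Gamma(21/2, 83/8)
obs 4: x=1/2 → posterior Inverse-Gamma(11, 83/8)
obs 5: x=0 → posterior Inverse-Gamma(23/2, 21/2)
obs 6: x=2 → posterior Inverse-Gamma(12, 93/8)

93/104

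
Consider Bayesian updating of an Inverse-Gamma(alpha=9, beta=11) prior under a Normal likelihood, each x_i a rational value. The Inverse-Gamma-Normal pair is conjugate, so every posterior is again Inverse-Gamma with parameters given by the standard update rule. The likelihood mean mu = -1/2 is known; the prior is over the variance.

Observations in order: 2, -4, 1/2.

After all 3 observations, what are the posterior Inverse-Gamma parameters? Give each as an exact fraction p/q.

obs 1: x=2 → posterior Inverse-Gamma(19/2, 113/8)
obs 2: x=-4 → posterior Inverse-Gamma(10, 81/4)
obs 3: x=1/2 → posterior Inverse-Gamma(21/2, 83/4)

alpha=21/2, beta=83/4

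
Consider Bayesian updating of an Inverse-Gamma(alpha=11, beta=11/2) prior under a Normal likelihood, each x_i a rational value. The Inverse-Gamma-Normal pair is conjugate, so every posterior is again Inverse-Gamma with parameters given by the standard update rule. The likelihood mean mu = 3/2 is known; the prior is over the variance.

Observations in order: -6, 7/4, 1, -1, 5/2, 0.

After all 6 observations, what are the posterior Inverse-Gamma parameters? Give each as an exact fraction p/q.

alpha=14, beta=1233/32

obs 1: x=-6 → posterior Inverse-Gamma(23/2, 269/8)
obs 2: x=7/4 → posterior Inverse-Gamma(12, 1077/32)
obs 3: x=1 → posterior Inverse-Gamma(25/2, 1081/32)
obs 4: x=-1 → posterior Inverse-Gamma(13, 1181/32)
obs 5: x=5/2 → posterior Inverse-Gamma(27/2, 1197/32)
obs 6: x=0 → posterior Inverse-Gamma(14, 1233/32)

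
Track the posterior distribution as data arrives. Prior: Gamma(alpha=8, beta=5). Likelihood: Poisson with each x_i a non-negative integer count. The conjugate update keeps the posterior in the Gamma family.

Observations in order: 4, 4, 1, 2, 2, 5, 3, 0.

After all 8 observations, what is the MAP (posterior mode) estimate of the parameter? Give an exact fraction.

28/13

obs 1: x=4 → posterior Gamma(12, 6)
obs 2: x=4 → posterior Gamma(16, 7)
obs 3: x=1 → posterior Gamma(17, 8)
obs 4: x=2 → posterior Gamma(19, 9)
obs 5: x=2 → posterior Gamma(21, 10)
obs 6: x=5 → posterior Gamma(26, 11)
obs 7: x=3 → posterior Gamma(29, 12)
obs 8: x=0 → posterior Gamma(29, 13)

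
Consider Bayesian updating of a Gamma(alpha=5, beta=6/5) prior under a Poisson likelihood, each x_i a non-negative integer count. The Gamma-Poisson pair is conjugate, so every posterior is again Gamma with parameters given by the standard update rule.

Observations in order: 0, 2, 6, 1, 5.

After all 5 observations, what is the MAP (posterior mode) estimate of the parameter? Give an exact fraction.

obs 1: x=0 → posterior Gamma(5, 11/5)
obs 2: x=2 → posterior Gamma(7, 16/5)
obs 3: x=6 → posterior Gamma(13, 21/5)
obs 4: x=1 → posterior Gamma(14, 26/5)
obs 5: x=5 → posterior Gamma(19, 31/5)

90/31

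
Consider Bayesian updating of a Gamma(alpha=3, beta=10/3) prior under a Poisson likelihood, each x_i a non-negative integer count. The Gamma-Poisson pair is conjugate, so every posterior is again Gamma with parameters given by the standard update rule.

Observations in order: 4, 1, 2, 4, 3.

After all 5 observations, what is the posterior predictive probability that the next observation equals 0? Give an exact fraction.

obs 1: x=4 → posterior Gamma(7, 13/3)
obs 2: x=1 → posterior Gamma(8, 16/3)
obs 3: x=2 → posterior Gamma(10, 19/3)
obs 4: x=4 → posterior Gamma(14, 22/3)
obs 5: x=3 → posterior Gamma(17, 25/3)

582076609134674072265625/3996561798506898509529088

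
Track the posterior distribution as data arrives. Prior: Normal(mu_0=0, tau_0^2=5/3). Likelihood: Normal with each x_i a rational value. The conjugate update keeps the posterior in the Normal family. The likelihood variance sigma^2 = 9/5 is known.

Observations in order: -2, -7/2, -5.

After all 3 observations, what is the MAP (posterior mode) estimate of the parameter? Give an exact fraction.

obs 1: x=-2 → posterior Normal(-25/26, 45/52)
obs 2: x=-7/2 → posterior Normal(-25/14, 45/77)
obs 3: x=-5 → posterior Normal(-175/68, 15/34)

-175/68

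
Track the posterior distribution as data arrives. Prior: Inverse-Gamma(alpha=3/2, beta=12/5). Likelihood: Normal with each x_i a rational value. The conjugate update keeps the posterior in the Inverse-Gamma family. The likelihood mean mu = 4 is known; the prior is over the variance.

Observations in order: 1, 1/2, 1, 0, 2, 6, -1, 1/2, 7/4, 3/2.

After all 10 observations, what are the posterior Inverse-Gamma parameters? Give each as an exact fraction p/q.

alpha=13/2, beta=8609/160

obs 1: x=1 → posterior Inverse-Gamma(2, 69/10)
obs 2: x=1/2 → posterior Inverse-Gamma(5/2, 521/40)
obs 3: x=1 → posterior Inverse-Gamma(3, 701/40)
obs 4: x=0 → posterior Inverse-Gamma(7/2, 1021/40)
obs 5: x=2 → posterior Inverse-Gamma(4, 1101/40)
obs 6: x=6 → posterior Inverse-Gamma(9/2, 1181/40)
obs 7: x=-1 → posterior Inverse-Gamma(5, 1681/40)
obs 8: x=1/2 → posterior Inverse-Gamma(11/2, 963/20)
obs 9: x=7/4 → posterior Inverse-Gamma(6, 8109/160)
obs 10: x=3/2 → posterior Inverse-Gamma(13/2, 8609/160)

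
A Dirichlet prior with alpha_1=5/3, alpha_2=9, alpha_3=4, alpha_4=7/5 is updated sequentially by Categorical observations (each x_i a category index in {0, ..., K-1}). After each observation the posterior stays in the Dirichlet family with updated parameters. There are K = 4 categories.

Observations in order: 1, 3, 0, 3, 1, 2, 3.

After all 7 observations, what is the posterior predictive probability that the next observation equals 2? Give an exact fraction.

75/346

obs 1: x=1 → posterior Dirichlet(5/3, 10, 4, 7/5)
obs 2: x=3 → posterior Dirichlet(5/3, 10, 4, 12/5)
obs 3: x=0 → posterior Dirichlet(8/3, 10, 4, 12/5)
obs 4: x=3 → posterior Dirichlet(8/3, 10, 4, 17/5)
obs 5: x=1 → posterior Dirichlet(8/3, 11, 4, 17/5)
obs 6: x=2 → posterior Dirichlet(8/3, 11, 5, 17/5)
obs 7: x=3 → posterior Dirichlet(8/3, 11, 5, 22/5)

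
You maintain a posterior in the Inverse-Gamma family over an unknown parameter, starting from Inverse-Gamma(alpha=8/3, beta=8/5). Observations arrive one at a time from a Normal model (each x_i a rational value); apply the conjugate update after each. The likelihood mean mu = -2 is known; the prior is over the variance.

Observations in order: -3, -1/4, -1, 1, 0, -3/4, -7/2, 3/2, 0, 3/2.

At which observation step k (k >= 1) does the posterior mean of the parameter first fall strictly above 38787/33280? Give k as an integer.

k = 2

obs 1: x=-3 → posterior Inverse-Gamma(19/6, 21/10)
obs 2: x=-1/4 → posterior Inverse-Gamma(11/3, 581/160)
obs 3: x=-1 → posterior Inverse-Gamma(25/6, 661/160)
obs 4: x=1 → posterior Inverse-Gamma(14/3, 1381/160)
obs 5: x=0 → posterior Inverse-Gamma(31/6, 1701/160)
obs 6: x=-3/4 → posterior Inverse-Gamma(17/3, 913/80)
obs 7: x=-7/2 → posterior Inverse-Gamma(37/6, 1003/80)
obs 8: x=3/2 → posterior Inverse-Gamma(20/3, 1493/80)
obs 9: x=0 → posterior Inverse-Gamma(43/6, 1653/80)
obs 10: x=3/2 → posterior Inverse-Gamma(23/3, 2143/80)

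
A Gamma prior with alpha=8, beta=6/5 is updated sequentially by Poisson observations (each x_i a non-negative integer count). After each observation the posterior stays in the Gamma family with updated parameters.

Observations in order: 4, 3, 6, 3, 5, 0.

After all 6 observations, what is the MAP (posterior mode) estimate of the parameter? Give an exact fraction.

obs 1: x=4 → posterior Gamma(12, 11/5)
obs 2: x=3 → posterior Gamma(15, 16/5)
obs 3: x=6 → posterior Gamma(21, 21/5)
obs 4: x=3 → posterior Gamma(24, 26/5)
obs 5: x=5 → posterior Gamma(29, 31/5)
obs 6: x=0 → posterior Gamma(29, 36/5)

35/9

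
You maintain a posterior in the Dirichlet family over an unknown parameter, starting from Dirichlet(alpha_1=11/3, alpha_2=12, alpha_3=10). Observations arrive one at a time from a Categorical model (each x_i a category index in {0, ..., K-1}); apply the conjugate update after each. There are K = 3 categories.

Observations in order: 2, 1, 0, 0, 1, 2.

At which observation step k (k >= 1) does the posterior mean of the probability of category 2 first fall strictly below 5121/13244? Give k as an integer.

obs 1: x=2 → posterior Dirichlet(11/3, 12, 11)
obs 2: x=1 → posterior Dirichlet(11/3, 13, 11)
obs 3: x=0 → posterior Dirichlet(14/3, 13, 11)
obs 4: x=0 → posterior Dirichlet(17/3, 13, 11)
obs 5: x=1 → posterior Dirichlet(17/3, 14, 11)
obs 6: x=2 → posterior Dirichlet(17/3, 14, 12)

k = 3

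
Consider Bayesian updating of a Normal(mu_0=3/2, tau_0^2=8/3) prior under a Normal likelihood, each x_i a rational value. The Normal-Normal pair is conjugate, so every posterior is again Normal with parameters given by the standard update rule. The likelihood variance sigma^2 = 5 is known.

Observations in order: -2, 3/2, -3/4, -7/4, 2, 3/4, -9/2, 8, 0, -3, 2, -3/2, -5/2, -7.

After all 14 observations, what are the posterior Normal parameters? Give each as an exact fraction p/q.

mu_0=-95/254, tau_0^2=40/127

obs 1: x=-2 → posterior Normal(13/46, 40/23)
obs 2: x=3/2 → posterior Normal(37/62, 40/31)
obs 3: x=-3/4 → posterior Normal(25/78, 40/39)
obs 4: x=-7/4 → posterior Normal(-3/94, 40/47)
obs 5: x=2 → posterior Normal(29/110, 8/11)
obs 6: x=3/4 → posterior Normal(41/126, 40/63)
obs 7: x=-9/2 → posterior Normal(-31/142, 40/71)
obs 8: x=8 → posterior Normal(97/158, 40/79)
obs 9: x=0 → posterior Normal(97/174, 40/87)
obs 10: x=-3 → posterior Normal(49/190, 8/19)
obs 11: x=2 → posterior Normal(81/206, 40/103)
obs 12: x=-3/2 → posterior Normal(19/74, 40/111)
obs 13: x=-5/2 → posterior Normal(1/14, 40/119)
obs 14: x=-7 → posterior Normal(-95/254, 40/127)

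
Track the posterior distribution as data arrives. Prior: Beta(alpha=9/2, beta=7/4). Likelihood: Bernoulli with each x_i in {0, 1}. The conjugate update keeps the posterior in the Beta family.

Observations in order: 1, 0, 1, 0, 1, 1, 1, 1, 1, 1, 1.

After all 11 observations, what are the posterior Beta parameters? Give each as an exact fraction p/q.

alpha=27/2, beta=15/4

obs 1: x=1 → posterior Beta(11/2, 7/4)
obs 2: x=0 → posterior Beta(11/2, 11/4)
obs 3: x=1 → posterior Beta(13/2, 11/4)
obs 4: x=0 → posterior Beta(13/2, 15/4)
obs 5: x=1 → posterior Beta(15/2, 15/4)
obs 6: x=1 → posterior Beta(17/2, 15/4)
obs 7: x=1 → posterior Beta(19/2, 15/4)
obs 8: x=1 → posterior Beta(21/2, 15/4)
obs 9: x=1 → posterior Beta(23/2, 15/4)
obs 10: x=1 → posterior Beta(25/2, 15/4)
obs 11: x=1 → posterior Beta(27/2, 15/4)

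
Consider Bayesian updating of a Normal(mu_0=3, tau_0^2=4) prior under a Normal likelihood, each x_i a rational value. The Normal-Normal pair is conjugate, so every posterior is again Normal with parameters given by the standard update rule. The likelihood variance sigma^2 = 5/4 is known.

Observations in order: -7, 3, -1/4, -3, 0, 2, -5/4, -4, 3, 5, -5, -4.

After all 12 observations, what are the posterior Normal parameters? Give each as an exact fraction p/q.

obs 1: x=-7 → posterior Normal(-97/21, 20/21)
obs 2: x=3 → posterior Normal(-49/37, 20/37)
obs 3: x=-1/4 → posterior Normal(-1, 20/53)
obs 4: x=-3 → posterior Normal(-101/69, 20/69)
obs 5: x=0 → posterior Normal(-101/85, 4/17)
obs 6: x=2 → posterior Normal(-69/101, 20/101)
obs 7: x=-5/4 → posterior Normal(-89/117, 20/117)
obs 8: x=-4 → posterior Normal(-153/133, 20/133)
obs 9: x=3 → posterior Normal(-105/149, 20/149)
obs 10: x=5 → posterior Normal(-5/33, 4/33)
obs 11: x=-5 → posterior Normal(-105/181, 20/181)
obs 12: x=-4 → posterior Normal(-169/197, 20/197)

mu_0=-169/197, tau_0^2=20/197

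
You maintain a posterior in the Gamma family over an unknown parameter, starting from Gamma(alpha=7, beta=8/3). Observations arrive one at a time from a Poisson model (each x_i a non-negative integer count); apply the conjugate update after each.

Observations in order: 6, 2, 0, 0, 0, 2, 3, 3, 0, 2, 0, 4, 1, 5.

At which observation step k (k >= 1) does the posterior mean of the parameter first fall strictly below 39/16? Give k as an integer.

k = 4

obs 1: x=6 → posterior Gamma(13, 11/3)
obs 2: x=2 → posterior Gamma(15, 14/3)
obs 3: x=0 → posterior Gamma(15, 17/3)
obs 4: x=0 → posterior Gamma(15, 20/3)
obs 5: x=0 → posterior Gamma(15, 23/3)
obs 6: x=2 → posterior Gamma(17, 26/3)
obs 7: x=3 → posterior Gamma(20, 29/3)
obs 8: x=3 → posterior Gamma(23, 32/3)
obs 9: x=0 → posterior Gamma(23, 35/3)
obs 10: x=2 → posterior Gamma(25, 38/3)
obs 11: x=0 → posterior Gamma(25, 41/3)
obs 12: x=4 → posterior Gamma(29, 44/3)
obs 13: x=1 → posterior Gamma(30, 47/3)
obs 14: x=5 → posterior Gamma(35, 50/3)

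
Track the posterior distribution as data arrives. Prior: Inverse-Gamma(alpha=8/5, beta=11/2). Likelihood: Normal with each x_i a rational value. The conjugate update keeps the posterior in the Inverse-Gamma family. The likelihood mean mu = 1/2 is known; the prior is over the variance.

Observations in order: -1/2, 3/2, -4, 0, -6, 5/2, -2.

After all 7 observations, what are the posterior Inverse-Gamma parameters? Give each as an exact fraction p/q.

obs 1: x=-1/2 → posterior Inverse-Gamma(21/10, 6)
obs 2: x=3/2 → posterior Inverse-Gamma(13/5, 13/2)
obs 3: x=-4 → posterior Inverse-Gamma(31/10, 133/8)
obs 4: x=0 → posterior Inverse-Gamma(18/5, 67/4)
obs 5: x=-6 → posterior Inverse-Gamma(41/10, 303/8)
obs 6: x=5/2 → posterior Inverse-Gamma(23/5, 319/8)
obs 7: x=-2 → posterior Inverse-Gamma(51/10, 43)

alpha=51/10, beta=43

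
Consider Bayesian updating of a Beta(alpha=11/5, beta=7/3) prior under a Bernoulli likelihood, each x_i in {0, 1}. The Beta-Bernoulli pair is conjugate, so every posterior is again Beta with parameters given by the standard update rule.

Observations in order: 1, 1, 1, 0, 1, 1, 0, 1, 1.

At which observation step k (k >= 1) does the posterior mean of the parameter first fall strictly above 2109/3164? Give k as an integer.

k = 3

obs 1: x=1 → posterior Beta(16/5, 7/3)
obs 2: x=1 → posterior Beta(21/5, 7/3)
obs 3: x=1 → posterior Beta(26/5, 7/3)
obs 4: x=0 → posterior Beta(26/5, 10/3)
obs 5: x=1 → posterior Beta(31/5, 10/3)
obs 6: x=1 → posterior Beta(36/5, 10/3)
obs 7: x=0 → posterior Beta(36/5, 13/3)
obs 8: x=1 → posterior Beta(41/5, 13/3)
obs 9: x=1 → posterior Beta(46/5, 13/3)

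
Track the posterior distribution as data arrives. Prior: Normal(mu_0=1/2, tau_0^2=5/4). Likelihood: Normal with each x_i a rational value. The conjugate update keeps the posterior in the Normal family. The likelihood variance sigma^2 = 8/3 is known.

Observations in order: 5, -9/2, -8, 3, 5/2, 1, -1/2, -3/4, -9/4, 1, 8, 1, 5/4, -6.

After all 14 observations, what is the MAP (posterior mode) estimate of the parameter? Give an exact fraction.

obs 1: x=5 → posterior Normal(91/47, 40/47)
obs 2: x=-9/2 → posterior Normal(47/124, 20/31)
obs 3: x=-8 → posterior Normal(-193/154, 40/77)
obs 4: x=3 → posterior Normal(-103/184, 10/23)
obs 5: x=5/2 → posterior Normal(-14/107, 40/107)
obs 6: x=1 → posterior Normal(1/122, 20/61)
obs 7: x=-1/2 → posterior Normal(-13/274, 40/137)
obs 8: x=-3/4 → posterior Normal(-71/608, 5/19)
obs 9: x=-9/4 → posterior Normal(-103/334, 40/167)
obs 10: x=1 → posterior Normal(-73/364, 20/91)
obs 11: x=8 → posterior Normal(167/394, 40/197)
obs 12: x=1 → posterior Normal(197/424, 10/53)
obs 13: x=5/4 → posterior Normal(469/908, 40/227)
obs 14: x=-6 → posterior Normal(109/968, 20/121)

109/968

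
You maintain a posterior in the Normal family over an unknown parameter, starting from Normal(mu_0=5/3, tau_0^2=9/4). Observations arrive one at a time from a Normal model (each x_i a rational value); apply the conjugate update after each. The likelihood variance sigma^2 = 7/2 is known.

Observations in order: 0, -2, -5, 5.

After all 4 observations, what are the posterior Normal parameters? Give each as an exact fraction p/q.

mu_0=8/75, tau_0^2=63/100

obs 1: x=0 → posterior Normal(70/69, 63/46)
obs 2: x=-2 → posterior Normal(1/6, 63/64)
obs 3: x=-5 → posterior Normal(-119/123, 63/82)
obs 4: x=5 → posterior Normal(8/75, 63/100)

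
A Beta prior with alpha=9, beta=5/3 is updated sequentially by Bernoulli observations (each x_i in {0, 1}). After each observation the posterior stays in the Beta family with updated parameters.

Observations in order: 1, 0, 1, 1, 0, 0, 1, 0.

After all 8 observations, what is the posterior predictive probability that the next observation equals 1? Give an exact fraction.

39/56

obs 1: x=1 → posterior Beta(10, 5/3)
obs 2: x=0 → posterior Beta(10, 8/3)
obs 3: x=1 → posterior Beta(11, 8/3)
obs 4: x=1 → posterior Beta(12, 8/3)
obs 5: x=0 → posterior Beta(12, 11/3)
obs 6: x=0 → posterior Beta(12, 14/3)
obs 7: x=1 → posterior Beta(13, 14/3)
obs 8: x=0 → posterior Beta(13, 17/3)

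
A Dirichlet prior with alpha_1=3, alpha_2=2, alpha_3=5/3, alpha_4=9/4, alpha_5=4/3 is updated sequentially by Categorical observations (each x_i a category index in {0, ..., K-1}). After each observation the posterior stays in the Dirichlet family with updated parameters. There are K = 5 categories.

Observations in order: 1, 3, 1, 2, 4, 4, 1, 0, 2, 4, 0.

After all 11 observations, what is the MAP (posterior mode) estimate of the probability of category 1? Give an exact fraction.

16/65

obs 1: x=1 → posterior Dirichlet(3, 3, 5/3, 9/4, 4/3)
obs 2: x=3 → posterior Dirichlet(3, 3, 5/3, 13/4, 4/3)
obs 3: x=1 → posterior Dirichlet(3, 4, 5/3, 13/4, 4/3)
obs 4: x=2 → posterior Dirichlet(3, 4, 8/3, 13/4, 4/3)
obs 5: x=4 → posterior Dirichlet(3, 4, 8/3, 13/4, 7/3)
obs 6: x=4 → posterior Dirichlet(3, 4, 8/3, 13/4, 10/3)
obs 7: x=1 → posterior Dirichlet(3, 5, 8/3, 13/4, 10/3)
obs 8: x=0 → posterior Dirichlet(4, 5, 8/3, 13/4, 10/3)
obs 9: x=2 → posterior Dirichlet(4, 5, 11/3, 13/4, 10/3)
obs 10: x=4 → posterior Dirichlet(4, 5, 11/3, 13/4, 13/3)
obs 11: x=0 → posterior Dirichlet(5, 5, 11/3, 13/4, 13/3)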